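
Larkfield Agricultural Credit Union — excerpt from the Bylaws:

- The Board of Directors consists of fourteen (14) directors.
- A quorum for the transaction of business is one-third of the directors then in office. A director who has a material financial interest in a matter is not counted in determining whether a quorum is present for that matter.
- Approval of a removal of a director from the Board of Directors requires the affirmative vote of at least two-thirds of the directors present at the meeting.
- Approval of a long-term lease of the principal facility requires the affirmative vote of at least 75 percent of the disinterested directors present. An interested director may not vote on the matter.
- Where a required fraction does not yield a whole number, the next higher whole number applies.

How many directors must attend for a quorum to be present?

5

1/3 of 14 = 4.67, rounded up to 5.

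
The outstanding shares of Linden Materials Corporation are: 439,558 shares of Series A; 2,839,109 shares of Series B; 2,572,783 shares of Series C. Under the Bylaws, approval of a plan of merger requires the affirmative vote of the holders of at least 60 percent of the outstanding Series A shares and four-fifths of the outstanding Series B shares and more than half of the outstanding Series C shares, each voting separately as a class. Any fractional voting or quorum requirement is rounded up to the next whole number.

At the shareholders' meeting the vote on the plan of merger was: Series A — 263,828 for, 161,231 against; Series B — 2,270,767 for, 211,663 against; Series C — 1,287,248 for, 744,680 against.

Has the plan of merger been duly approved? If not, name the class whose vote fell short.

Series A: 3/5 of 439558 = 263734.80, rounded up to 263735; 263,735 required, 263,828 in favor — approved.
Series B: 4/5 of 2839109 = 2271287.20, rounded up to 2271288; 2,271,288 required, 2,270,767 in favor — not approved.
Series C: a majority of 2572783 is 1286392; 1,286,392 required, 1,287,248 in favor — approved.

Not approved — the Series B shares did not give the required vote.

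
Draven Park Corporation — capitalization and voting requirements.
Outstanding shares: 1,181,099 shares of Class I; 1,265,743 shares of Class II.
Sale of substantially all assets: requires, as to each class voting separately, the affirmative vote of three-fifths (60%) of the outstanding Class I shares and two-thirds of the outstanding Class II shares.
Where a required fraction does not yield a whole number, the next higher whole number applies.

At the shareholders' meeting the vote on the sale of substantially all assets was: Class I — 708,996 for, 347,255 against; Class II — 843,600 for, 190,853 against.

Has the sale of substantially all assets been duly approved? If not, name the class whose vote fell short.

Not approved — the Class II shares did not give the required vote.

Class I: 3/5 of 1181099 = 708659.40, rounded up to 708660; 708,660 required, 708,996 in favor — approved.
Class II: 2/3 of 1265743 = 843828.67, rounded up to 843829; 843,829 required, 843,600 in favor — not approved.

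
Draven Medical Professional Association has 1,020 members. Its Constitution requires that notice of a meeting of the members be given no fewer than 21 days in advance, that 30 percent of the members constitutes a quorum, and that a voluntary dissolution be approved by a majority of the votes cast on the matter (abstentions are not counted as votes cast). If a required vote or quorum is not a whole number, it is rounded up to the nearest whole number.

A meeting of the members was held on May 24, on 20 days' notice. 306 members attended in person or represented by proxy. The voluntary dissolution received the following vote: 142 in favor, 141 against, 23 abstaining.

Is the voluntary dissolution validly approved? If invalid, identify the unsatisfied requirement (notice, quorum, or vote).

Notice: 20 days given; 21 required. Not satisfied.
Quorum: 30% of 1,020 = 306; 306 present. Satisfied.
Vote: requires a majority of the votes cast (306 − 23 abstaining = 283); a majority of 283 is 142, so 142 needed; 142 in favor. Satisfied.

Invalid — notice requirement not satisfied.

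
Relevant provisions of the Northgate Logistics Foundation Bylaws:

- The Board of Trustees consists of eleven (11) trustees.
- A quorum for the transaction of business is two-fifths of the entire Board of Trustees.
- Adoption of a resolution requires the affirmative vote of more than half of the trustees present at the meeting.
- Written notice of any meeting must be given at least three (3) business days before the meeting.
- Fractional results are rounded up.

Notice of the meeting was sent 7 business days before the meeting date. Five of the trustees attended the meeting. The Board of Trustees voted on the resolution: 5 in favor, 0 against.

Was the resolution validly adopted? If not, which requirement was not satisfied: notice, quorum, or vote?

Notice: 7 business days given; 3 required (7 ≥ 3). Satisfied.
Quorum: 5 present; quorum is 5. Satisfied.
Vote: the resolution requires a majority of the trustees present (5). A majority of 5 is 3, so 3 affirmative votes are needed; 5 voted in favor. Satisfied.

Valid — all requirements satisfied.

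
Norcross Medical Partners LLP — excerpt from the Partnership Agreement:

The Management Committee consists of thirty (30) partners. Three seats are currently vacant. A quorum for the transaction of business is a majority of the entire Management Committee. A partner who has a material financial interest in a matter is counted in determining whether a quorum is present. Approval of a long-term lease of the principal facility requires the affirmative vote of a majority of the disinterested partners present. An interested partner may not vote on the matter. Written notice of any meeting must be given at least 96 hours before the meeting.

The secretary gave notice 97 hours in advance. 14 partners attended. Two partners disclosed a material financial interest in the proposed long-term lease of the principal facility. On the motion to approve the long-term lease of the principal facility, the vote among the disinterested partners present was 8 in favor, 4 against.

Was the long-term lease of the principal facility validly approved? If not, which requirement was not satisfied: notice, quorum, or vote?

Notice: 97 hours given; 96 required (97 ≥ 96). Satisfied.
Quorum: 14 present (interested partners count toward quorum); quorum is 16. Not satisfied.
Vote: the long-term lease of the principal facility requires a majority of the disinterested partners present (14 − 2 = 12). A majority of 12 is 7, so 7 affirmative votes are needed; 8 voted in favor. Satisfied. (Moot — without a quorum no business can be validly transacted.)

Invalid — quorum requirement not satisfied.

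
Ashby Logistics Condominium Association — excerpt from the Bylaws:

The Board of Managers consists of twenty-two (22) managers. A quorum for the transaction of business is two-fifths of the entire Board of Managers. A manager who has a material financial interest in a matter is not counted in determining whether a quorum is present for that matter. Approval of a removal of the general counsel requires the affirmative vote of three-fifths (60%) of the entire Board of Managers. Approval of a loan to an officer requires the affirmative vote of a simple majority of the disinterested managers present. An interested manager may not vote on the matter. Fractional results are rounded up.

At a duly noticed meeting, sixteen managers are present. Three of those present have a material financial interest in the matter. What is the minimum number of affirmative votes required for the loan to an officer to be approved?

7

The loan to an officer requires a majority of the disinterested managers present (16 − 3 = 13).
A majority of 13 is 7.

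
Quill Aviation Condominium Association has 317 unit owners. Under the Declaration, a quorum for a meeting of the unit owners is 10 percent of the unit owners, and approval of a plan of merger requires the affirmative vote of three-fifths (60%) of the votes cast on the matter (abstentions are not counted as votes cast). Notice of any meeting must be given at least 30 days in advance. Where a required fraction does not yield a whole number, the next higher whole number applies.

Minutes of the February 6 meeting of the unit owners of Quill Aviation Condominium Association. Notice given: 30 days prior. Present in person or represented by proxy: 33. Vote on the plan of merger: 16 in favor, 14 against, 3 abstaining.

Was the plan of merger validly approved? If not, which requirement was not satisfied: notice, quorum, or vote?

Notice: 30 days given; 30 required. Satisfied.
Quorum: 10% of 317 = 31.70, rounded up to 32; 33 present. Satisfied.
Vote: requires three-fifths of the votes cast (33 − 3 abstaining = 30); 3/5 of 30 = 18, so 18 needed; 16 in favor. Not satisfied.

Invalid — vote requirement not satisfied.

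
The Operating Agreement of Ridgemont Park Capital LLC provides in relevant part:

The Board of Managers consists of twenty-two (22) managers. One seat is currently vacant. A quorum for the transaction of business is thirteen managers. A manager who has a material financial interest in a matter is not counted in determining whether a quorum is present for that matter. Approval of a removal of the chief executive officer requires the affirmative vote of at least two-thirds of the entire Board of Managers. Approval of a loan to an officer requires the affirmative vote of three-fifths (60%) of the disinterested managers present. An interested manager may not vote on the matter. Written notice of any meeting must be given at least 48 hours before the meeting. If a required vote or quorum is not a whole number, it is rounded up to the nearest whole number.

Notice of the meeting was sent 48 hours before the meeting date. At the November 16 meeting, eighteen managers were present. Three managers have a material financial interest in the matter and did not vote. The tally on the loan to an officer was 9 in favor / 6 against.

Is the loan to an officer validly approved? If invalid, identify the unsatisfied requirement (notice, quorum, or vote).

Notice: 48 hours given; 48 required (48 ≥ 48). Satisfied.
Quorum: 18 present, but the 3 interested managers do not count, leaving 15. Quorum is 13. Satisfied.
Vote: the loan to an officer requires three-fifths of the disinterested managers present (18 − 3 = 15). 3/5 of 15 = 9, so 9 affirmative votes are needed; 9 voted in favor. Satisfied.

Valid — all requirements satisfied.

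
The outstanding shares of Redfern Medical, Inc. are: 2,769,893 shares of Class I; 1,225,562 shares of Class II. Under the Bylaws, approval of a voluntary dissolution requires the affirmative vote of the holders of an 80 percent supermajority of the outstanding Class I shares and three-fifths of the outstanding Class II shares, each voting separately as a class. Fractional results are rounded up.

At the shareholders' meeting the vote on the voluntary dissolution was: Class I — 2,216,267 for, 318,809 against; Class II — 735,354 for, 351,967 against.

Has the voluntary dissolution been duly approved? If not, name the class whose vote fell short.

Class I: 4/5 of 2769893 = 2215914.40, rounded up to 2215915; 2,215,915 required, 2,216,267 in favor — approved.
Class II: 3/5 of 1225562 = 735337.20, rounded up to 735338; 735,338 required, 735,354 in favor — approved.

Approved — every class gave the required vote.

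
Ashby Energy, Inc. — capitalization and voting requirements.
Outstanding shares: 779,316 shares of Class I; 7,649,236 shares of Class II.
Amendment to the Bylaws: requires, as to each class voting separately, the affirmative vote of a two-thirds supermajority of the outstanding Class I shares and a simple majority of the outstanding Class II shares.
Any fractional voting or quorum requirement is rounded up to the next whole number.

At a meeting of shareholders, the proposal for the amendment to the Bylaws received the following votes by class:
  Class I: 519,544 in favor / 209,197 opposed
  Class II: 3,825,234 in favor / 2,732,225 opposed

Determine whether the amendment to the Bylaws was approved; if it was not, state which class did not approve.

Class I: 2/3 of 779316 = 519544; 519,544 required, 519,544 in favor — approved.
Class II: a majority of 7649236 is 3824619; 3,824,619 required, 3,825,234 in favor — approved.

Approved — every class gave the required vote.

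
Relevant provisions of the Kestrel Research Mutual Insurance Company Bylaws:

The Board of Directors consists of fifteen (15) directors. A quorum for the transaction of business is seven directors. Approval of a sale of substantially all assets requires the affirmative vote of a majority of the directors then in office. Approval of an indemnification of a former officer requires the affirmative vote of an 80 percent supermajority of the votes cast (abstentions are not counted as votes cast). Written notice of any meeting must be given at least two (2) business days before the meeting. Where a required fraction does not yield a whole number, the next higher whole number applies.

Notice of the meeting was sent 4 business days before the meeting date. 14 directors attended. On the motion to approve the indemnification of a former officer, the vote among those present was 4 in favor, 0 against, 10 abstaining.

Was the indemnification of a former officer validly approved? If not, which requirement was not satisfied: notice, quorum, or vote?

Valid — all requirements satisfied.

Notice: 4 business days given; 2 required (4 ≥ 2). Satisfied.
Quorum: 14 present; quorum is 7. Satisfied.
Vote: the indemnification of a former officer requires four-fifths of the votes cast (14 present − 10 abstaining = 4). 4/5 of 4 = 3.20, rounded up to 4, so 4 affirmative votes are needed; 4 voted in favor. Satisfied.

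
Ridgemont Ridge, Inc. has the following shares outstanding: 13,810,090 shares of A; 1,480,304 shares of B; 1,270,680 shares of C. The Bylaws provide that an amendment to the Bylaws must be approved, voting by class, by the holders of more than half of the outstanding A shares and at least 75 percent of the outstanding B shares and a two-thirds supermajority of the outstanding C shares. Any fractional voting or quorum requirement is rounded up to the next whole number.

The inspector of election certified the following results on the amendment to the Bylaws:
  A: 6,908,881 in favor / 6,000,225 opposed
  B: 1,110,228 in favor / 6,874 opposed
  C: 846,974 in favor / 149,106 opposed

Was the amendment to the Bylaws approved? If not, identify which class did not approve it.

Not approved — the C shares did not give the required vote.

A: a majority of 13810090 is 6905046; 6,905,046 required, 6,908,881 in favor — approved.
B: 3/4 of 1480304 = 1110228; 1,110,228 required, 1,110,228 in favor — approved.
C: 2/3 of 1270680 = 847120; 847,120 required, 846,974 in favor — not approved.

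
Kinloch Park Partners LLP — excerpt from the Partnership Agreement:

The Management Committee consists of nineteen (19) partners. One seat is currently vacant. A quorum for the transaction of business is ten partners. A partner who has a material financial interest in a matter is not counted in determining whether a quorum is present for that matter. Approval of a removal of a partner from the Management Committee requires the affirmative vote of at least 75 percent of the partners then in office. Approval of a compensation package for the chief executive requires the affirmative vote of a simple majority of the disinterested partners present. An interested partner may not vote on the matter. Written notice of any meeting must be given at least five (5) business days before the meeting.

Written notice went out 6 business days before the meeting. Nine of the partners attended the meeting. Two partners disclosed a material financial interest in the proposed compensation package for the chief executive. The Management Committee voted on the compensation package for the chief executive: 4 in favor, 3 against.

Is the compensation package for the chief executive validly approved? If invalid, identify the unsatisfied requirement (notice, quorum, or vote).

Notice: 6 business days given; 5 required (6 ≥ 5). Satisfied.
Quorum: 9 present, but the 2 interested partners do not count, leaving 7. Quorum is 10. Not satisfied.
Vote: the compensation package for the chief executive requires a majority of the disinterested partners present (9 − 2 = 7). A majority of 7 is 4, so 4 affirmative votes are needed; 4 voted in favor. Satisfied. (Moot — without a quorum no business can be validly transacted.)

Invalid — quorum requirement not satisfied.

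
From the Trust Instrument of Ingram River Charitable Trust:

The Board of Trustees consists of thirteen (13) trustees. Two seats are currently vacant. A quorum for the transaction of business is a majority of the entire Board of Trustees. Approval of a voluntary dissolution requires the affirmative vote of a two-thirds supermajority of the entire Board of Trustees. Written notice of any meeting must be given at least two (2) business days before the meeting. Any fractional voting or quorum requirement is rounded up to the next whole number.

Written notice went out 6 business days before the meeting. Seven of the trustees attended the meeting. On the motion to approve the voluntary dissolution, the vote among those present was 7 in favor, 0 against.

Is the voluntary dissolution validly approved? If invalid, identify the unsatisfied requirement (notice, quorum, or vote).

Invalid — vote requirement not satisfied.

Notice: 6 business days given; 2 required (6 ≥ 2). Satisfied.
Quorum: 7 present; quorum is 7. Satisfied.
Vote: the voluntary dissolution requires two-thirds of the entire Board of Trustees (13). 2/3 of 13 = 8.67, rounded up to 9, so 9 affirmative votes are needed; 7 voted in favor. Not satisfied.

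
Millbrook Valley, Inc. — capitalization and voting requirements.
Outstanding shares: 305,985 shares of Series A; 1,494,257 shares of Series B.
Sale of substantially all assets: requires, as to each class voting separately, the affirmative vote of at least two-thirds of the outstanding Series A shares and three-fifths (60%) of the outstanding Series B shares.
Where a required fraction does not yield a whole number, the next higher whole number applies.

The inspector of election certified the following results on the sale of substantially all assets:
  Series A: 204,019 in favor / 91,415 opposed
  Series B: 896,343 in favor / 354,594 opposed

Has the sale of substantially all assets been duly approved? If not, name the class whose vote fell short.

Not approved — the Series B shares did not give the required vote.

Series A: 2/3 of 305985 = 203990; 203,990 required, 204,019 in favor — approved.
Series B: 3/5 of 1494257 = 896554.20, rounded up to 896555; 896,555 required, 896,343 in favor — not approved.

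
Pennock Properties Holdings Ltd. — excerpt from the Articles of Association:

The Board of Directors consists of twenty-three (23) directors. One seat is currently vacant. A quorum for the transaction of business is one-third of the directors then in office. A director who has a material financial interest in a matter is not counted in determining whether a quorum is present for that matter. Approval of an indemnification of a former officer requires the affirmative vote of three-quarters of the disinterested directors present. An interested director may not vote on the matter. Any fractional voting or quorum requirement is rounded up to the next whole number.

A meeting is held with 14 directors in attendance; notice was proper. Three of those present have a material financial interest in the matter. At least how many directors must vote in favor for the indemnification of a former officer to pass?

The indemnification of a former officer requires three-fourths of the disinterested directors present (14 − 3 = 11).
3/4 of 11 = 8.25, rounded up to 9.

9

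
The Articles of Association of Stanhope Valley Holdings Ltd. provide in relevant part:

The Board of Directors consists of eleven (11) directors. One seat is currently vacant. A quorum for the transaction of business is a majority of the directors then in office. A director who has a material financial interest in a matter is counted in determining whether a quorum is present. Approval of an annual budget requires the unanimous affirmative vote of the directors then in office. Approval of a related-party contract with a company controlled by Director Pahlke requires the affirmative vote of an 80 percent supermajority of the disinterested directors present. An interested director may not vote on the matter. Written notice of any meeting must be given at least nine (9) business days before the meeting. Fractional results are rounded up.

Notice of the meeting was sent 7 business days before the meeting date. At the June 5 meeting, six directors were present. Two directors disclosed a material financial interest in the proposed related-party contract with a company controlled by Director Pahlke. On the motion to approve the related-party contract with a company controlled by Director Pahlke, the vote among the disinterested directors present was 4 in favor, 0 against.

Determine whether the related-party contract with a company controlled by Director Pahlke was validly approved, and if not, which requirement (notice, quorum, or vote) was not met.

Notice: 7 business days given; 9 required (7 < 9). Not satisfied.
Quorum: 6 present (interested directors count toward quorum); quorum is 6. Satisfied.
Vote: the related-party contract with a company controlled by Director Pahlke requires four-fifths of the disinterested directors present (6 − 2 = 4). 4/5 of 4 = 3.20, rounded up to 4, so 4 affirmative votes are needed; 4 voted in favor. Satisfied.

Invalid — notice requirement not satisfied.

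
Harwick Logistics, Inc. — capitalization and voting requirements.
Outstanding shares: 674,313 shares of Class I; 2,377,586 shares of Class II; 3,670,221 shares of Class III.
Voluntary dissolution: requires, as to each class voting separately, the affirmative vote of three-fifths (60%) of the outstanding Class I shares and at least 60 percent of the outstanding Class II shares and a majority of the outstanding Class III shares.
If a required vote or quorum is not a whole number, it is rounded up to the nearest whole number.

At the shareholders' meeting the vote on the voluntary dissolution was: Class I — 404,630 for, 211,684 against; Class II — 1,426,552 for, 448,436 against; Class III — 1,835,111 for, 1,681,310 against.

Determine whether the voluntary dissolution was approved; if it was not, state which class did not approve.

Class I: 3/5 of 674313 = 404587.80, rounded up to 404588; 404,588 required, 404,630 in favor — approved.
Class II: 3/5 of 2377586 = 1426551.60, rounded up to 1426552; 1,426,552 required, 1,426,552 in favor — approved.
Class III: a majority of 3670221 is 1835111; 1,835,111 required, 1,835,111 in favor — approved.

Approved — every class gave the required vote.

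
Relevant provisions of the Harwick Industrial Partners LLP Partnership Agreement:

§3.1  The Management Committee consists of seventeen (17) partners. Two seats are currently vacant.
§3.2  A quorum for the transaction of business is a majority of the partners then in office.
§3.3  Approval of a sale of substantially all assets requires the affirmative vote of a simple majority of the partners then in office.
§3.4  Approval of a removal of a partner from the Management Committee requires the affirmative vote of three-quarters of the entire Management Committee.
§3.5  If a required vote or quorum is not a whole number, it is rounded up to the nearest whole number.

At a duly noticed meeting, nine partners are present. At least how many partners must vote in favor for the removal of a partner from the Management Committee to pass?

13

The removal of a partner from the Management Committee requires three-fourths of the entire Management Committee (17).
3/4 of 17 = 12.75, rounded up to 13.
(Only 9 can vote, so the removal of a partner from the Management Committee cannot pass at this meeting, but the required vote is still 13.)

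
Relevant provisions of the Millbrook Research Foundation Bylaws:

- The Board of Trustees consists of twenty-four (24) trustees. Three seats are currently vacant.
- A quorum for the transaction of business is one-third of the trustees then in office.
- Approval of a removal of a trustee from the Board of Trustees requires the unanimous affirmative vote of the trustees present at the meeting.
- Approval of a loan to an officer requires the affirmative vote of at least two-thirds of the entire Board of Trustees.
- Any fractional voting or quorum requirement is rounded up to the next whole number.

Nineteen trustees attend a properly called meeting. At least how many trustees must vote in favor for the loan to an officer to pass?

The loan to an officer requires two-thirds of the entire Board of Trustees (24).
2/3 of 24 = 16.

16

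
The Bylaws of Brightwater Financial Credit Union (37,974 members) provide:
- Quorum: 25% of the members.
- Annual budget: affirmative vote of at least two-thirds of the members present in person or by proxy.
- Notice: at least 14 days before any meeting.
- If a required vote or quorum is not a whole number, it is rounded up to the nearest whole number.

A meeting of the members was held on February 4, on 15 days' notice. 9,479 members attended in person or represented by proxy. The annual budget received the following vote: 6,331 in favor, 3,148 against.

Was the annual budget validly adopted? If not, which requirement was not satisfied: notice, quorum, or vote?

Notice: 15 days given; 14 required. Satisfied.
Quorum: 25% of 37,974 = 9,493.50, rounded up to 9,494; 9,479 present. Not satisfied.
Vote: requires two-thirds of those present (9,479); 2/3 of 9479 = 6319.33, rounded up to 6320, so 6,320 needed; 6,331 in favor. Satisfied.

Invalid — quorum requirement not satisfied.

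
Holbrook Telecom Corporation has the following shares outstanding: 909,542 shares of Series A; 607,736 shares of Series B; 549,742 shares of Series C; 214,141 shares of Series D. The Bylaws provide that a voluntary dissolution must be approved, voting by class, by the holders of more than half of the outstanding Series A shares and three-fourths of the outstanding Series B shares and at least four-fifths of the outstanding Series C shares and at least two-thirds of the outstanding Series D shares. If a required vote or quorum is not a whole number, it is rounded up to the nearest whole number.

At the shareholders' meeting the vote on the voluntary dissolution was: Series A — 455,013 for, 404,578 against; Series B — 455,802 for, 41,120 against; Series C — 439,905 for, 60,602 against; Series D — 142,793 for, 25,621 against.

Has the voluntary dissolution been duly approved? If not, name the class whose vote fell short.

Approved — every class gave the required vote.

Series A: a majority of 909542 is 454772; 454,772 required, 455,013 in favor — approved.
Series B: 3/4 of 607736 = 455802; 455,802 required, 455,802 in favor — approved.
Series C: 4/5 of 549742 = 439793.60, rounded up to 439794; 439,794 required, 439,905 in favor — approved.
Series D: 2/3 of 214141 = 142760.67, rounded up to 142761; 142,761 required, 142,793 in favor — approved.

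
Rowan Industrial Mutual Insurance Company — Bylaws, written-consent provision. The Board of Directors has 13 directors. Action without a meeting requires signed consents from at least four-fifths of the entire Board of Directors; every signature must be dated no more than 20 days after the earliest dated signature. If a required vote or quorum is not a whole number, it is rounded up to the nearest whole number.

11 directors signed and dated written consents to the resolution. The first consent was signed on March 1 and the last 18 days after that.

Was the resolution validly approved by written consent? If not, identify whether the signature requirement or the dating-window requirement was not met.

Signatures required: at least four-fifths of 13 — 4/5 of 13 = 10.40, rounded up to 11, so 11 needed; 11 signed. Sufficient.
Dating window: the latest signature is 18 days after the earliest; the limit is 20 days. Within the window.

Effective — both the signature and dating-window requirements are satisfied.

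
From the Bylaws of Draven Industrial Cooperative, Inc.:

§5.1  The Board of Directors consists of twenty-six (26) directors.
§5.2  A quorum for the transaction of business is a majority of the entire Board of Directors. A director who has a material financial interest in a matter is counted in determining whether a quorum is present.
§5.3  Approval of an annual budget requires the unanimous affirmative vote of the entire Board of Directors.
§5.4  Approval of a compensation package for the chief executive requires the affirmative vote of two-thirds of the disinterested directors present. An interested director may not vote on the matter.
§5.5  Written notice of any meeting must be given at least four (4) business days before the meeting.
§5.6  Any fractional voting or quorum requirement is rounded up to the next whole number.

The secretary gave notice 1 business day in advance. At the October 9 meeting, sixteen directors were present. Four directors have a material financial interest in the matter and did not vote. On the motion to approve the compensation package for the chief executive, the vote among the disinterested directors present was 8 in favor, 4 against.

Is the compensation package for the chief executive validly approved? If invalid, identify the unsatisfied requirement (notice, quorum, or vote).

Notice: 1 business day given; 4 required (1 < 4). Not satisfied.
Quorum: 16 present (interested directors count toward quorum); quorum is 14. Satisfied.
Vote: the compensation package for the chief executive requires two-thirds of the disinterested directors present (16 − 4 = 12). 2/3 of 12 = 8, so 8 affirmative votes are needed; 8 voted in favor. Satisfied.

Invalid — notice requirement not satisfied.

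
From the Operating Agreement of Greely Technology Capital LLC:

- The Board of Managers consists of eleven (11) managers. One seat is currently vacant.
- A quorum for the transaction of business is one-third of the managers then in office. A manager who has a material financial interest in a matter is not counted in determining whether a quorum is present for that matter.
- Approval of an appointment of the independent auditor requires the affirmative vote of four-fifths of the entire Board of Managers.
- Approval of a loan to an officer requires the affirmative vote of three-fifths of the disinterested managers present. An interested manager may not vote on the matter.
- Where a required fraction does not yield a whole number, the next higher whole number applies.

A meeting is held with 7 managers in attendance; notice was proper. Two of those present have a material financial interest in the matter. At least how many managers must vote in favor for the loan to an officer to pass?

3

The loan to an officer requires three-fifths of the disinterested managers present (7 − 2 = 5).
3/5 of 5 = 3.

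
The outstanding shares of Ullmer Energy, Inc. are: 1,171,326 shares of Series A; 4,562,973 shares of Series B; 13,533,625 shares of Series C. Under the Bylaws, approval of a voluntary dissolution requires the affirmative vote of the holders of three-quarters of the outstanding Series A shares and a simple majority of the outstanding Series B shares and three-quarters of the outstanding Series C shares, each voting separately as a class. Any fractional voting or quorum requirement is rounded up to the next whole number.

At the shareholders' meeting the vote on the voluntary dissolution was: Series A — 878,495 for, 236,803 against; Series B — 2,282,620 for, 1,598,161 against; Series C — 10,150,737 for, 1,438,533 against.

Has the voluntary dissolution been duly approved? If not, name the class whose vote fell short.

Series A: 3/4 of 1171326 = 878494.50, rounded up to 878495; 878,495 required, 878,495 in favor — approved.
Series B: a majority of 4562973 is 2281487; 2,281,487 required, 2,282,620 in favor — approved.
Series C: 3/4 of 13533625 = 10150218.75, rounded up to 10150219; 10,150,219 required, 10,150,737 in favor — approved.

Approved — every class gave the required vote.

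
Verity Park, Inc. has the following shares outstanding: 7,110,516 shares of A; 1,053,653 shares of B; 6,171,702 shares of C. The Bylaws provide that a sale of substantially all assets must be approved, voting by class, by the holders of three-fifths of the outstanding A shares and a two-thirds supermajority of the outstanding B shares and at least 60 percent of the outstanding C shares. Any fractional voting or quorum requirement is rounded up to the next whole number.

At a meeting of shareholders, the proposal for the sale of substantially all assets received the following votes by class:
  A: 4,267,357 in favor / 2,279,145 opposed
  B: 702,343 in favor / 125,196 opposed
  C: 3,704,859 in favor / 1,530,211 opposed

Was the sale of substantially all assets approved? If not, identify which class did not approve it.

Not approved — the B shares did not give the required vote.

A: 3/5 of 7110516 = 4266309.60, rounded up to 4266310; 4,266,310 required, 4,267,357 in favor — approved.
B: 2/3 of 1053653 = 702435.33, rounded up to 702436; 702,436 required, 702,343 in favor — not approved.
C: 3/5 of 6171702 = 3703021.20, rounded up to 3703022; 3,703,022 required, 3,704,859 in favor — approved.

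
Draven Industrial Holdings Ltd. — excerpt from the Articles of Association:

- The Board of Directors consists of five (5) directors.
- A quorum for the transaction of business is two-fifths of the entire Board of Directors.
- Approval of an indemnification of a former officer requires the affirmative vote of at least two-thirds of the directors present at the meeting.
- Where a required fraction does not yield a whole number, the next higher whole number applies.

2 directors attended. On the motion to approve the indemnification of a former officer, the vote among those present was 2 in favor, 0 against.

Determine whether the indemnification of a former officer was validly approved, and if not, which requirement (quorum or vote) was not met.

Valid — all requirements satisfied.

Quorum: 2 present; quorum is 2. Satisfied.
Vote: the indemnification of a former officer requires two-thirds of the directors present (2). 2/3 of 2 = 1.33, rounded up to 2, so 2 affirmative votes are needed; 2 voted in favor. Satisfied.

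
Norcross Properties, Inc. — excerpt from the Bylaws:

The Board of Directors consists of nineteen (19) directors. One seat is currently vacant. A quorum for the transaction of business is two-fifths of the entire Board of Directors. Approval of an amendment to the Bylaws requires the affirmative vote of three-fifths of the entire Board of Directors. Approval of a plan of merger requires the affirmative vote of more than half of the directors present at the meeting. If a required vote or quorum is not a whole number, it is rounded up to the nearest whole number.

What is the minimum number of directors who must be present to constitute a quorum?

2/5 of 19 = 7.60, rounded up to 8.

8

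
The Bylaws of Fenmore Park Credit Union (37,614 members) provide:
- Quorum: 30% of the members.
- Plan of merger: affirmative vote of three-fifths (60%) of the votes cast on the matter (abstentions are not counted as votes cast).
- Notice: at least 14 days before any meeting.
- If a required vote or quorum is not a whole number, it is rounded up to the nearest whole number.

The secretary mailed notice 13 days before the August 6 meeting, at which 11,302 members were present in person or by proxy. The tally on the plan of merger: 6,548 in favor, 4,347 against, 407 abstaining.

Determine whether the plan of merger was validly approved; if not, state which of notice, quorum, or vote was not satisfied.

Notice: 13 days given; 14 required. Not satisfied.
Quorum: 30% of 37,614 = 11,284.20, rounded up to 11,285; 11,302 present. Satisfied.
Vote: requires three-fifths of the votes cast (11,302 − 407 abstaining = 10,895); 3/5 of 10895 = 6537, so 6,537 needed; 6,548 in favor. Satisfied.

Invalid — notice requirement not satisfied.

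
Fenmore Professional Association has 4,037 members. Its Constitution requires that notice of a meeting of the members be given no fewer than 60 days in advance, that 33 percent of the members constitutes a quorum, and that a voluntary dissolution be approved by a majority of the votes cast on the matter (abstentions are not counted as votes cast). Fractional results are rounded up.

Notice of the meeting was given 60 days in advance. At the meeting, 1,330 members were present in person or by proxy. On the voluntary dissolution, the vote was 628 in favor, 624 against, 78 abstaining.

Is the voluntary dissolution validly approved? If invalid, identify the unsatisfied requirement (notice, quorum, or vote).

Notice: 60 days given; 60 required. Satisfied.
Quorum: 33% of 4,037 = 1,332.21, rounded up to 1,333; 1,330 present. Not satisfied.
Vote: requires a majority of the votes cast (1,330 − 78 abstaining = 1,252); a majority of 1252 is 627, so 627 needed; 628 in favor. Satisfied.

Invalid — quorum requirement not satisfied.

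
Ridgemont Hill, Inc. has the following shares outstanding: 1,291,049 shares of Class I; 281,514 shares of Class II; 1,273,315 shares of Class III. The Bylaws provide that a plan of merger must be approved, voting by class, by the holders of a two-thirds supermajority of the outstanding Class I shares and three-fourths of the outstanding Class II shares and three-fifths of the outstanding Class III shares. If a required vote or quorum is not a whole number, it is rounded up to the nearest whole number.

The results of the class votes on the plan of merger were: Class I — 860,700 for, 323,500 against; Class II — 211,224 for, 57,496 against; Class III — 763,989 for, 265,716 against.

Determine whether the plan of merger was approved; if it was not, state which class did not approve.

Class I: 2/3 of 1291049 = 860699.33, rounded up to 860700; 860,700 required, 860,700 in favor — approved.
Class II: 3/4 of 281514 = 211135.50, rounded up to 211136; 211,136 required, 211,224 in favor — approved.
Class III: 3/5 of 1273315 = 763989; 763,989 required, 763,989 in favor — approved.

Approved — every class gave the required vote.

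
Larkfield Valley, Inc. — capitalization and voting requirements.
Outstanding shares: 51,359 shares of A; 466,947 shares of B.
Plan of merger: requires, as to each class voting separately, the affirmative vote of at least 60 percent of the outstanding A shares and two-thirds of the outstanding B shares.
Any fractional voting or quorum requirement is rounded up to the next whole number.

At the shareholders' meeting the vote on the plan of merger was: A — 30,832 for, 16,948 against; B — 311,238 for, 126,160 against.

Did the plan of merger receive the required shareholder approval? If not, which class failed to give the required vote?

A: 3/5 of 51359 = 30815.40, rounded up to 30816; 30,816 required, 30,832 in favor — approved.
B: 2/3 of 466947 = 311298; 311,298 required, 311,238 in favor — not approved.

Not approved — the B shares did not give the required vote.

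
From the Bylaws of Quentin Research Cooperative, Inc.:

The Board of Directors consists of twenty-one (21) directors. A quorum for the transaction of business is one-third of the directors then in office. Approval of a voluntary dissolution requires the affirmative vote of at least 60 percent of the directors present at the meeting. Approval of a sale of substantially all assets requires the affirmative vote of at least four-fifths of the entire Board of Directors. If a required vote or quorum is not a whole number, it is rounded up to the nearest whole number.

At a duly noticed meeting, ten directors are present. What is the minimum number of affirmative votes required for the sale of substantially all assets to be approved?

17

The sale of substantially all assets requires four-fifths of the entire Board of Directors (21).
4/5 of 21 = 16.80, rounded up to 17.
(Only 10 can vote, so the sale of substantially all assets cannot pass at this meeting, but the required vote is still 17.)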